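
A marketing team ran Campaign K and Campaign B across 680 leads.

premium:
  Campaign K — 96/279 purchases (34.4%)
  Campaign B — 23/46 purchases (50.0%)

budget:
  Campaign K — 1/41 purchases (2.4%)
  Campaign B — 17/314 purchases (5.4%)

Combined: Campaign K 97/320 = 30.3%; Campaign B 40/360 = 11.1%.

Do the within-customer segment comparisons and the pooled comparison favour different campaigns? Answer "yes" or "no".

yes

Within each customer segment level (premium 34.4% vs 50.0%; budget 2.4% vs 5.4%), Campaign B has the higher rate every time. Pooled: 30.3% vs 11.1% — Campaign K has the higher rate overall. The two comparisons disagree.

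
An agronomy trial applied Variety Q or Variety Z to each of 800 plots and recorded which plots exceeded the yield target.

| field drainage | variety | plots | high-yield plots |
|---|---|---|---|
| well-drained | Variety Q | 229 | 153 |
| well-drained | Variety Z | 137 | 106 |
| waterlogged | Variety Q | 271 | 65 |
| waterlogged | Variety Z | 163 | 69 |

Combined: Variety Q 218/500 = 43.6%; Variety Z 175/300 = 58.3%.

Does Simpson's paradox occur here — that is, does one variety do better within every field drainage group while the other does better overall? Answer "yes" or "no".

Within each field drainage level (well-drained 66.8% vs 77.4%; waterlogged 24.0% vs 42.3%), Variety Z has the higher rate every time. Pooled: 43.6% vs 58.3% — Variety Z has the higher rate overall. They agree.

no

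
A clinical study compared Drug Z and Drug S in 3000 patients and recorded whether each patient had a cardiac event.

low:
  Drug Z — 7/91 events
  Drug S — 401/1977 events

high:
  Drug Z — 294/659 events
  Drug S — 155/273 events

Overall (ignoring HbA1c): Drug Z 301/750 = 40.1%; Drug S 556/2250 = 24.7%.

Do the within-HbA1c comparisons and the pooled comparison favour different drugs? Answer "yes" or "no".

Within each HbA1c level (low 7.7% vs 20.3%; high 44.6% vs 56.8%), Drug Z has the lower rate every time. Pooled: 40.1% vs 24.7% — Drug S has the lower rate overall. The two comparisons disagree.

yes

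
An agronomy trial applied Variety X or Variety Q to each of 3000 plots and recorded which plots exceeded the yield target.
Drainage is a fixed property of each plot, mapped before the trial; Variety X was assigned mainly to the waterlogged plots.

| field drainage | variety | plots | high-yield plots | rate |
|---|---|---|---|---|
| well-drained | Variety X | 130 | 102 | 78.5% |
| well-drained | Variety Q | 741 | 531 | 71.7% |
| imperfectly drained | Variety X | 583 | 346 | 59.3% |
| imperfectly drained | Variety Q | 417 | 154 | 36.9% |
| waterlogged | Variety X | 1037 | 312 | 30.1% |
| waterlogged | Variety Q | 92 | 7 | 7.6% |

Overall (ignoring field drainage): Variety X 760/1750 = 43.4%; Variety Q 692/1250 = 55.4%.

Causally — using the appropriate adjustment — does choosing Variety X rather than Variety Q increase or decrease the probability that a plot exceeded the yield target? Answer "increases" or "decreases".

Field drainage is set before the variety has any effect — it is not caused by the variety — and it independently drives the outcome. That makes it a confounder, so the causal comparison is within field drainage levels.
Within each level — well-drained: 78.5% vs 71.7%; imperfectly drained: 59.3% vs 36.9%; waterlogged: 30.1% vs 7.6% — Variety X is higher every time.

increases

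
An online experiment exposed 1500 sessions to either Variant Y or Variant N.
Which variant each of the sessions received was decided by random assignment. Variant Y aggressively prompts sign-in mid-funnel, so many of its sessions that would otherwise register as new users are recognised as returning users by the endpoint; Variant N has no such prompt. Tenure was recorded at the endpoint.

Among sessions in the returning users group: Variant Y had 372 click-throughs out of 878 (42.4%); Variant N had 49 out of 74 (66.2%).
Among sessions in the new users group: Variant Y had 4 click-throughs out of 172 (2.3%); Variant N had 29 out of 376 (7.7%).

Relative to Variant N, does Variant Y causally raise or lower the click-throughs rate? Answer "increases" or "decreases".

increases

Within every user tenure level Variant N has the higher rate, yet pooled Variant Y does — Simpson's reversal.
Because the variant influences user tenure, user tenure is a post-treatment mediator, not a confounder. Stratifying on it would bias the estimate; the causal effect is the crude pooled difference.
Pooled: Variant Y 35.8% vs Variant N 17.3%; Variant Y is higher overall.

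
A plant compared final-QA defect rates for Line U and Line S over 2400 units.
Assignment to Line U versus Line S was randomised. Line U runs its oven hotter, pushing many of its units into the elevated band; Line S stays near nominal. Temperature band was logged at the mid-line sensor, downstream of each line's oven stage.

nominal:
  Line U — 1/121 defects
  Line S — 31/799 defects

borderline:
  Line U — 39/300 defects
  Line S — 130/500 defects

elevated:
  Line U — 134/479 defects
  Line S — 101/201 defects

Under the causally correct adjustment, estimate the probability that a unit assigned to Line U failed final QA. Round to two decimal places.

0.19

Stratifying would compare lines among units the lines themselves sorted into in-process temperature band groups — a form of selection on an intermediate. The unconditioned pooled rates give the total causal effect.
So P(outcome | do(Line U)) is just the pooled rate for Line U: 174/900 = 0.193.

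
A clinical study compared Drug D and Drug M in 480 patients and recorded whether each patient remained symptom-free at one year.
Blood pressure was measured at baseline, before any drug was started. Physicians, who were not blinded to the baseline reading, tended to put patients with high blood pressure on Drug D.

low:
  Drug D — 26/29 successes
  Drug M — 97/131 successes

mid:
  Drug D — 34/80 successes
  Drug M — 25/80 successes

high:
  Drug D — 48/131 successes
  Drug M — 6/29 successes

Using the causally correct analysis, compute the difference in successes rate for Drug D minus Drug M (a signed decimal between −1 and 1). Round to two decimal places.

The blood pressure-specific comparison favours Drug D throughout, but the pooled figures favour Drug M. The question is whether to condition on blood pressure.
Blood pressure differs across drugs for reasons unrelated to any effect of the drug itself, and it separately predicts the outcome — a classic confounder. We must compare within blood pressure levels.
Adjusting over the population distribution of blood pressure: 0.333·(0.897−0.740) + 0.333·(0.425−0.312) + 0.333·(0.366−0.207) = +0.143.

+0.14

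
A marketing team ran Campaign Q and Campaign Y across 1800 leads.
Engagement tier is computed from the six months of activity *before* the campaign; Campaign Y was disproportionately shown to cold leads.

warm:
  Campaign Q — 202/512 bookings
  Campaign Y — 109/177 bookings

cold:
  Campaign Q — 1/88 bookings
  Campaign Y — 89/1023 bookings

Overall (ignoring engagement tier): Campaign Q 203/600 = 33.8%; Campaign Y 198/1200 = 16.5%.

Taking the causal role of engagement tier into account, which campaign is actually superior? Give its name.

Campaign Y

Engagement tier is set before the campaign has any effect — it is not caused by the campaign — and it independently drives the outcome. That makes it a confounder, so the causal comparison is within engagement tier levels.
Within each level — warm: 39.5% vs 61.6%; cold: 1.1% vs 8.7% — Campaign Y is higher every time.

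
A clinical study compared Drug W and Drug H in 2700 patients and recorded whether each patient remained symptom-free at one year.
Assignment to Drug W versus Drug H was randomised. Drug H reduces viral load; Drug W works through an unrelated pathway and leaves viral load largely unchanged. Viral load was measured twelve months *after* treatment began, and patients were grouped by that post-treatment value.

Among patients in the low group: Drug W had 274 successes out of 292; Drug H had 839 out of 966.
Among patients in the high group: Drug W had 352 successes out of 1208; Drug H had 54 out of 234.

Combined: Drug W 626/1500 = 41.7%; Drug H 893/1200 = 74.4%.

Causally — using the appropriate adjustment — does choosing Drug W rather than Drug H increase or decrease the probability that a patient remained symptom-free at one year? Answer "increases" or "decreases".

decreases

Viral load is recorded after the drug and is itself shifted by it — it sits on the causal path from drug to outcome. Conditioning on a mediator would strip out part of the effect we want; the pooled comparison gives the total causal effect.
Pooled: Drug W 41.7% vs Drug H 74.4%; Drug H is higher overall.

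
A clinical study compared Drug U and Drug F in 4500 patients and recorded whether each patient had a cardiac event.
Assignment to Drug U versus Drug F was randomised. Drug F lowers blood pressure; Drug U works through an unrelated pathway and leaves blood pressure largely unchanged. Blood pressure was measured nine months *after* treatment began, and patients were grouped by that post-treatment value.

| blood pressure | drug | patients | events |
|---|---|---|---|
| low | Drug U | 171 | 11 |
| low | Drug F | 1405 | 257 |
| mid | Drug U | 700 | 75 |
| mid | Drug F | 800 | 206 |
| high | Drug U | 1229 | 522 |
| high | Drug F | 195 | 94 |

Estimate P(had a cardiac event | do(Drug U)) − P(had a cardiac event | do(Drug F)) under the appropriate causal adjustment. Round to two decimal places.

+0.06

Because the drug influences blood pressure, blood pressure is a post-treatment mediator, not a confounder. Stratifying on it would bias the estimate; the causal effect is the crude pooled difference.
The causal difference is the pooled difference: 0.290 − 0.232 = +0.057.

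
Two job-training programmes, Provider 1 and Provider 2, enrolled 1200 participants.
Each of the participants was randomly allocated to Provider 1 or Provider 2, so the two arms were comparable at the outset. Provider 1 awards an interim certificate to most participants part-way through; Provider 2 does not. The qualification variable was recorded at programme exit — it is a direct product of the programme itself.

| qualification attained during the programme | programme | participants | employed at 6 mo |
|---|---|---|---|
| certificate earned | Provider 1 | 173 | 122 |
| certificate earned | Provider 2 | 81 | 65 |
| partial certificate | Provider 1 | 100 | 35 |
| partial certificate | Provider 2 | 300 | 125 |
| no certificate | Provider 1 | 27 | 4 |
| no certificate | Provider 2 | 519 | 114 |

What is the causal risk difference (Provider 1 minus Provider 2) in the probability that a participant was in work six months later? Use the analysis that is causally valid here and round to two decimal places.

+0.20

The stratified and pooled comparisons disagree (Provider 2 wins within each qualification attained during the programme; Provider 1 wins overall), so the answer turns on the causal role of qualification attained during the programme.
Qualification attained during the programme is downstream of the programme. One should not condition on a consequence of treatment, so the overall rates are the right comparison.
The causal difference is the pooled difference: 0.537 − 0.338 = +0.199.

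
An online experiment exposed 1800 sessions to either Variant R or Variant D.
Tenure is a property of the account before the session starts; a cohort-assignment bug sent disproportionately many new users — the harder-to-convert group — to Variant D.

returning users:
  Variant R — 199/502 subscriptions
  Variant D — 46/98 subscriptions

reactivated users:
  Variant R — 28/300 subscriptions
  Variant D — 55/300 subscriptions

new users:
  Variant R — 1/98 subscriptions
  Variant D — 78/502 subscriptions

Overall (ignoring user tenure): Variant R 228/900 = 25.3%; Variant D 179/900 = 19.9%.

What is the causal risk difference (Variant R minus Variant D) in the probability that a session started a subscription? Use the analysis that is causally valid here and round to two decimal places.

-0.10

User tenure satisfies the back-door criterion: it is not a descendant of the variant, and it blocks the spurious path from variant to outcome. Adjusting for it (i.e., using the within-user tenure rates) gives the causal effect.
Adjusting over the population distribution of user tenure: 0.333·(0.396−0.469) + 0.333·(0.093−0.183) + 0.333·(0.010−0.155) = -0.103.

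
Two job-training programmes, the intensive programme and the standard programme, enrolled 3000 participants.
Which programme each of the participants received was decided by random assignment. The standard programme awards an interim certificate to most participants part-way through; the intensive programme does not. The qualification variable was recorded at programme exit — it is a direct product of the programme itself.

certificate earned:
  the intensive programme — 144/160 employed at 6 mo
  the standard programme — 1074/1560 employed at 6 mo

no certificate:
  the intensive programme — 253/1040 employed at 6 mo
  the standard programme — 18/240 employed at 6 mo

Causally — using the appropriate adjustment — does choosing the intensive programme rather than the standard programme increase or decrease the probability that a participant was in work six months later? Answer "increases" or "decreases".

decreases

Because the programme influences qualification attained during the programme, qualification attained during the programme is a post-treatment mediator, not a confounder. Stratifying on it would bias the estimate; the causal effect is the crude pooled difference.
Pooled: the intensive programme 33.1% vs the standard programme 60.7%; the standard programme is higher overall.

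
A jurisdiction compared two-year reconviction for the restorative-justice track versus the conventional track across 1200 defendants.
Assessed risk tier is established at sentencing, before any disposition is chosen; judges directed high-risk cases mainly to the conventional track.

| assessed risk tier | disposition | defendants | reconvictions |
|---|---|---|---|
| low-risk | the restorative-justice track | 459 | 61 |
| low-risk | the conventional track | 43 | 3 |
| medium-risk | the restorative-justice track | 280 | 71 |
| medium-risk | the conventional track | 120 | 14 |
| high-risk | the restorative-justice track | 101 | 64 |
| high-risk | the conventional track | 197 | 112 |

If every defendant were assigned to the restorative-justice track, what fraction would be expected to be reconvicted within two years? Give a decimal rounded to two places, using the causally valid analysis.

Nothing the disposition does changes assessed risk tier; the imbalance is an allocation artefact. With assessed risk tier also predicting the outcome, the pooled figure is confounded, and the within-stratum comparison is the causal one.
Standardising the restorative-justice track to the population assessed risk tier mix: 0.418·61/459 + 0.333·71/280 + 0.248·64/101 = 0.297.

0.30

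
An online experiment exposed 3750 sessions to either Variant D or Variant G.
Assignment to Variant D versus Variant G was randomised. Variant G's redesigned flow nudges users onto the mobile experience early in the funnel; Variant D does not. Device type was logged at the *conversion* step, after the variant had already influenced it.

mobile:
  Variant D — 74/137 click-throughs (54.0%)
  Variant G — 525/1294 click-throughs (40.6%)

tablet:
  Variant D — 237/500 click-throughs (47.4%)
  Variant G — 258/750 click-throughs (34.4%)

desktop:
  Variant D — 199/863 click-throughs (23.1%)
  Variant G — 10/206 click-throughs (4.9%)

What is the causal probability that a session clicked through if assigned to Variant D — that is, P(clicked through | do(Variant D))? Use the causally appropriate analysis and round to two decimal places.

Device type here is a post-treatment variable shaped by the variant; conditioning on it would introduce bias rather than remove it. The overall comparison is the causal one.
So P(outcome | do(Variant D)) is just the pooled rate for Variant D: 510/1500 = 0.340.

0.34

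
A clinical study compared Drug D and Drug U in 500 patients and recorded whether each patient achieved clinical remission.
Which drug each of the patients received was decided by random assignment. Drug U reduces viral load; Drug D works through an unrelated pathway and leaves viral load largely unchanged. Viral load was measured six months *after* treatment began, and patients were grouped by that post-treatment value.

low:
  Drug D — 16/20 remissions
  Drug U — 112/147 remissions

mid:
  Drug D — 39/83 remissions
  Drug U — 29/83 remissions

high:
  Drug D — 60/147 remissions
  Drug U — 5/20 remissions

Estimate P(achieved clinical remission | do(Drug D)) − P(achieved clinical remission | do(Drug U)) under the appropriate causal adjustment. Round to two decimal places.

Drug D is higher inside every viral load stratum but Drug U is higher in aggregate. Whether to stratify depends on how viral load relates to the drug.
Stratifying would compare drugs among patients the drugs themselves sorted into viral load groups — a form of selection on an intermediate. The unconditioned pooled rates give the total causal effect.
The causal difference is the pooled difference: 0.460 − 0.584 = -0.124.

-0.12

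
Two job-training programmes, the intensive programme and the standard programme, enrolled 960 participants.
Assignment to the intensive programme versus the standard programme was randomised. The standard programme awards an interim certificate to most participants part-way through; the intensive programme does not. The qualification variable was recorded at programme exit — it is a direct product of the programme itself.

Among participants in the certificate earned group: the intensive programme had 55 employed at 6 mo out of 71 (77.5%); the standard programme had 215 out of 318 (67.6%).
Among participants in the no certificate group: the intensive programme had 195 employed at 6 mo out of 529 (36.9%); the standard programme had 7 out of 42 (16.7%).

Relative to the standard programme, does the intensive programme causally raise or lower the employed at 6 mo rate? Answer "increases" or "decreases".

Qualification attained during the programme is recorded after the programme and is itself shifted by it — it sits on the causal path from programme to outcome. Conditioning on a mediator would strip out part of the effect we want; the pooled comparison gives the total causal effect.
Pooled: the intensive programme 41.7% vs the standard programme 61.7%; the standard programme is higher overall.

decreases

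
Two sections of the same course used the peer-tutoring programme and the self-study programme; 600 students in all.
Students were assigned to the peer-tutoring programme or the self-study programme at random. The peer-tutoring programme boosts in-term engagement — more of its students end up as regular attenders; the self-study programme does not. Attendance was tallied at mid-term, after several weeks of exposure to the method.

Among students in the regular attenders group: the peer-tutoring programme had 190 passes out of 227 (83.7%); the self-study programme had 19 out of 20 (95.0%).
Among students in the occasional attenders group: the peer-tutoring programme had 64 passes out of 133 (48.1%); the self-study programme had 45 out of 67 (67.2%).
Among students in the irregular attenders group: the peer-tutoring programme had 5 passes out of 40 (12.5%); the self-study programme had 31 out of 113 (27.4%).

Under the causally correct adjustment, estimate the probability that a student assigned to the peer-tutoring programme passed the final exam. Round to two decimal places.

0.65

The mid-term attendance-specific comparison favours the self-study programme throughout, but the pooled figures favour the peer-tutoring programme. The question is whether to condition on mid-term attendance.
Mid-term attendance is recorded after the teaching method and is itself shifted by it — it sits on the causal path from teaching method to outcome. Conditioning on a mediator would strip out part of the effect we want; the pooled comparison gives the total causal effect.
So P(outcome | do(the peer-tutoring programme)) is just the pooled rate for the peer-tutoring programme: 259/400 = 0.647.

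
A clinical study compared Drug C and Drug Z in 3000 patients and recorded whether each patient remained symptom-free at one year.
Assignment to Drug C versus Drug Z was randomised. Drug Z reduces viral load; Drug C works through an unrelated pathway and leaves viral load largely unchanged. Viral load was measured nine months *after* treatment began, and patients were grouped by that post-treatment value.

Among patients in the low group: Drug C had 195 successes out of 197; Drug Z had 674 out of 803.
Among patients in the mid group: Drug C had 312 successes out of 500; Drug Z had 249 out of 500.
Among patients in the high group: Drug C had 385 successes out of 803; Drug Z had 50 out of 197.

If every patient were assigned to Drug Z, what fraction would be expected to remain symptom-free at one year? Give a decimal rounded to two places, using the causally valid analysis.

0.65

Within every viral load level Drug C has the higher rate, yet pooled Drug Z does — Simpson's reversal.
The distribution of viral load is itself part of what the drug does — it is an intermediate outcome. Holding it fixed would remove that part of the effect; the total effect is the pooled difference.
So P(outcome | do(Drug Z)) is just the pooled rate for Drug Z: 973/1500 = 0.649.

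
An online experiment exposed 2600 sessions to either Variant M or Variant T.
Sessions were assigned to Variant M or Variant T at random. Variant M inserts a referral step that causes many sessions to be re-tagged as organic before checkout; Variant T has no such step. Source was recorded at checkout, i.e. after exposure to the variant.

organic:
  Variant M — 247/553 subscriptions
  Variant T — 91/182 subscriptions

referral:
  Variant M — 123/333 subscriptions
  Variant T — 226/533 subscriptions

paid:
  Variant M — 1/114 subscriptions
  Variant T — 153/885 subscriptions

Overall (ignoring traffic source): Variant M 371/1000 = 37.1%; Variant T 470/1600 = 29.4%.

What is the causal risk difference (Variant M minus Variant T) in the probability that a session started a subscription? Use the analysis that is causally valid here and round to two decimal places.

+0.08

Because the variant influences traffic source, traffic source is a post-treatment mediator, not a confounder. Stratifying on it would bias the estimate; the causal effect is the crude pooled difference.
The causal difference is the pooled difference: 0.371 − 0.294 = +0.077.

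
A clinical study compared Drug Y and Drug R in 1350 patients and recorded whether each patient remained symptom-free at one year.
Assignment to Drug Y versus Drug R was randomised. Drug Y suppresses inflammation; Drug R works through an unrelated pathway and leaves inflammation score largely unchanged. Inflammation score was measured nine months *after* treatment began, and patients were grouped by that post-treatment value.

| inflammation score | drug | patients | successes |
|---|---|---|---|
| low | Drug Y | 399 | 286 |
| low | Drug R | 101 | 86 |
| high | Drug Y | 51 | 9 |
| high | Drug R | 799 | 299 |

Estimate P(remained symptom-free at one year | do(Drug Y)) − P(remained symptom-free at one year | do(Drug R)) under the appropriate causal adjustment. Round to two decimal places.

+0.23

The inflammation score-specific comparison favours Drug R throughout, but the pooled figures favour Drug Y. The question is whether to condition on inflammation score.
Stratifying would compare drugs among patients the drugs themselves sorted into inflammation score groups — a form of selection on an intermediate. The unconditioned pooled rates give the total causal effect.
The causal difference is the pooled difference: 0.656 − 0.428 = +0.228.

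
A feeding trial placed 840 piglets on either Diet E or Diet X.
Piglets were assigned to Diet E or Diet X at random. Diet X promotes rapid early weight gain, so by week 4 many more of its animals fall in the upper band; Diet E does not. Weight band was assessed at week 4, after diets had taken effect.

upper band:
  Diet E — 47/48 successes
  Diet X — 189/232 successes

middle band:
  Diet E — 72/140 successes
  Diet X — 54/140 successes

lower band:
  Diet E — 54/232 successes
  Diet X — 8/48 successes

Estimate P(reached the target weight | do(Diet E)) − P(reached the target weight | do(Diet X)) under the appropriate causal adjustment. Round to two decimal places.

Week-4 weight band is recorded after the diet and is itself shifted by it — it sits on the causal path from diet to outcome. Conditioning on a mediator would strip out part of the effect we want; the pooled comparison gives the total causal effect.
The causal difference is the pooled difference: 0.412 − 0.598 = -0.186.

-0.19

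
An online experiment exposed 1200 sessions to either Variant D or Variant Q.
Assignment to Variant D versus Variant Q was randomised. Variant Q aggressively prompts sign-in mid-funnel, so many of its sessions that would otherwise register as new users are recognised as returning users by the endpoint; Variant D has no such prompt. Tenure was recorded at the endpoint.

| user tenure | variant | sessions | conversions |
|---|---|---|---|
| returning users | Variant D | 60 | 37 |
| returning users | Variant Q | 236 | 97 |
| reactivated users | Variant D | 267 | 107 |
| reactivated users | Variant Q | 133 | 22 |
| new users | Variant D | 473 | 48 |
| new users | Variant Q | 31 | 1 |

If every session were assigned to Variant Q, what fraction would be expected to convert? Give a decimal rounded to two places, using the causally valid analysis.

User tenure is downstream of the variant. One should not condition on a consequence of treatment, so the overall rates are the right comparison.
So P(outcome | do(Variant Q)) is just the pooled rate for Variant Q: 120/400 = 0.300.

0.30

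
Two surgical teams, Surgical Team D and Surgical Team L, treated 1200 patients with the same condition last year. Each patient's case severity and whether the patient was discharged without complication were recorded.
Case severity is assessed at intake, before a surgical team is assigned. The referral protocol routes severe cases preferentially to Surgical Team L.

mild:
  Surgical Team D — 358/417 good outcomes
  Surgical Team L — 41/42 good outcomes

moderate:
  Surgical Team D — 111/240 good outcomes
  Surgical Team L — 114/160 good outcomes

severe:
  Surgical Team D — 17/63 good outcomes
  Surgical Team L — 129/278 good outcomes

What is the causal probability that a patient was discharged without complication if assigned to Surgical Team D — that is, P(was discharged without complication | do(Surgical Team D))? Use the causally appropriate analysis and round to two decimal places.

Surgical Team L is higher inside every case severity stratum but Surgical Team D is higher in aggregate. Whether to stratify depends on how case severity relates to the surgical team.
The imbalance in case severity arose from how patients were allocated, not from anything the surgical team did; and case severity independently affects the outcome. The pooled gap is confounded — condition on case severity.
Standardising Surgical Team D to the population case severity mix: 0.383·358/417 + 0.333·111/240 + 0.284·17/63 = 0.559.

0.56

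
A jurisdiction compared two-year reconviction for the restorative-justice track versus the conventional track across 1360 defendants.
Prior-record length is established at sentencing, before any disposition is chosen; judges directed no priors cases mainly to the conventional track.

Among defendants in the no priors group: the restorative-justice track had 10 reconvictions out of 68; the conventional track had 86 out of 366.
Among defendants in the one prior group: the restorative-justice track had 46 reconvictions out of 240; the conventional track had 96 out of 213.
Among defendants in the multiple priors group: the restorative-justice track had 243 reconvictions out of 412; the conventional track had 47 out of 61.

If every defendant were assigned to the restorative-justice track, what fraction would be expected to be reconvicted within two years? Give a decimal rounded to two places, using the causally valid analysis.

0.32

the restorative-justice track is lower inside every prior-record length stratum but the conventional track is lower in aggregate. Whether to stratify depends on how prior-record length relates to the disposition.
Nothing the disposition does changes prior-record length; the imbalance is an allocation artefact. With prior-record length also predicting the outcome, the pooled figure is confounded, and the within-stratum comparison is the causal one.
Standardising the restorative-justice track to the population prior-record length mix: 0.319·10/68 + 0.333·46/240 + 0.348·243/412 = 0.316.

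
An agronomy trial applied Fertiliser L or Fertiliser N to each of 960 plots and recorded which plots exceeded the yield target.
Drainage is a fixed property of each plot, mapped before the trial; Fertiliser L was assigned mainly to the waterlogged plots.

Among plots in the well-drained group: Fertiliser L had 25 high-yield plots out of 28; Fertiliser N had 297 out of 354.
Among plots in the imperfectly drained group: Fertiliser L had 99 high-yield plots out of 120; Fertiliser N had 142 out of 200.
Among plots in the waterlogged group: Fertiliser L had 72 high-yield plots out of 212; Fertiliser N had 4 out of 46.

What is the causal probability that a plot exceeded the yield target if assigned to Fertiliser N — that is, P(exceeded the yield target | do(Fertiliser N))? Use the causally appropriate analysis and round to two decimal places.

0.59

The stratified and pooled comparisons disagree (Fertiliser L wins within each field drainage; Fertiliser N wins overall), so the answer turns on the causal role of field drainage.
The imbalance in field drainage arose from how plots were allocated, not from anything the fertiliser did; and field drainage independently affects the outcome. The pooled gap is confounded — condition on field drainage.
Standardising Fertiliser N to the population field drainage mix: 0.398·297/354 + 0.333·142/200 + 0.269·4/46 = 0.594.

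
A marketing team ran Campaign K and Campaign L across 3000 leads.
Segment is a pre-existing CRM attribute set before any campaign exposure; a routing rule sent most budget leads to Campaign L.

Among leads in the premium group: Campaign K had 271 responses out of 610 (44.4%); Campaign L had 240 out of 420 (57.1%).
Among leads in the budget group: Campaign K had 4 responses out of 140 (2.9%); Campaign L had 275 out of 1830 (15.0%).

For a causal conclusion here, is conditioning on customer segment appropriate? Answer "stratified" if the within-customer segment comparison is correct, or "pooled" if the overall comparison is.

stratified

Within every customer segment level Campaign L has the higher rate, yet pooled Campaign K does — Simpson's reversal.
Nothing the campaign does changes customer segment; the imbalance is an allocation artefact. With customer segment also predicting the outcome, the pooled figure is confounded, and the within-stratum comparison is the causal one.
Within each level — premium: 44.4% vs 57.1%; budget: 2.9% vs 15.0% — Campaign L is higher every time.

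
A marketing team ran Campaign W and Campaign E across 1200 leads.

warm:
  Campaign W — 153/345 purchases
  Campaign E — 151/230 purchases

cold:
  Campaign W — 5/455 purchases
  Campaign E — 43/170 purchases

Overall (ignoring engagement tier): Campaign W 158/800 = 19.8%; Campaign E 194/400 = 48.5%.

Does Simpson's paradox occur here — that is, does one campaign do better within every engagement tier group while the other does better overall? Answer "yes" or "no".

Within each engagement tier level (warm 44.3% vs 65.7%; cold 1.1% vs 25.3%), Campaign E has the higher rate every time. Pooled: 19.8% vs 48.5% — Campaign E has the higher rate overall. They agree.

no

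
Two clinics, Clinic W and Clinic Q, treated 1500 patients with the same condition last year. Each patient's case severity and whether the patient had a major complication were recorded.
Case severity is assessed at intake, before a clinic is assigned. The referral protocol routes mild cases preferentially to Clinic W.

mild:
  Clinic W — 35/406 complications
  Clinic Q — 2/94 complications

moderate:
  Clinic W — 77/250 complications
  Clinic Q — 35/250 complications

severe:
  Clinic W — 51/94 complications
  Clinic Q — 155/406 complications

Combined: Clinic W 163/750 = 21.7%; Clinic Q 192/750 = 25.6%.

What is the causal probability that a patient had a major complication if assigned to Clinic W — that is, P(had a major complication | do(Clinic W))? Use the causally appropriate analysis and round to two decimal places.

0.31

The imbalance in case severity arose from how patients were allocated, not from anything the clinic did; and case severity independently affects the outcome. The pooled gap is confounded — condition on case severity.
Standardising Clinic W to the population case severity mix: 0.333·35/406 + 0.333·77/250 + 0.333·51/94 = 0.312.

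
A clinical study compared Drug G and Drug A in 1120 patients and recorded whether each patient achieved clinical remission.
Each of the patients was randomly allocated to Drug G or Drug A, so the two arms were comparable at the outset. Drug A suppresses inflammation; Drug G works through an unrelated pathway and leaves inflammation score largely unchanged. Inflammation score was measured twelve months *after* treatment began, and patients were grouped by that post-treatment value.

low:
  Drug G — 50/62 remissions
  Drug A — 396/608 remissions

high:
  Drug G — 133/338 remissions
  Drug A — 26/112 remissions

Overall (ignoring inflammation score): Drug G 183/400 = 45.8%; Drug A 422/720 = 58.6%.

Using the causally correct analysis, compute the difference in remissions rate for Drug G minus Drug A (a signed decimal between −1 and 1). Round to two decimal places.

-0.13

The stratified and pooled comparisons disagree (Drug G wins within each inflammation score; Drug A wins overall), so the answer turns on the causal role of inflammation score.
Inflammation score lies on the pathway drug → inflammation score → outcome, so adjusting for it blocks the indirect effect. For the total causal effect of drug, use the unadjusted pooled rates.
The causal difference is the pooled difference: 0.458 − 0.586 = -0.129.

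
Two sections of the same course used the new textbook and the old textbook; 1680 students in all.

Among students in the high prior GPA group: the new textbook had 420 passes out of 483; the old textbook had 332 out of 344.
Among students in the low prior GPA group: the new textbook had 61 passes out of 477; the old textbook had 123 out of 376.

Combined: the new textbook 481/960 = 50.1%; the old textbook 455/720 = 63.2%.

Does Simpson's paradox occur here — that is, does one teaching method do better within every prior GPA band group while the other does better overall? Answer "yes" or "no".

no

Within each prior GPA band level (high prior GPA 87.0% vs 96.5%; low prior GPA 12.8% vs 32.7%), the old textbook has the higher rate every time. Pooled: 50.1% vs 63.2% — the old textbook has the higher rate overall. They agree.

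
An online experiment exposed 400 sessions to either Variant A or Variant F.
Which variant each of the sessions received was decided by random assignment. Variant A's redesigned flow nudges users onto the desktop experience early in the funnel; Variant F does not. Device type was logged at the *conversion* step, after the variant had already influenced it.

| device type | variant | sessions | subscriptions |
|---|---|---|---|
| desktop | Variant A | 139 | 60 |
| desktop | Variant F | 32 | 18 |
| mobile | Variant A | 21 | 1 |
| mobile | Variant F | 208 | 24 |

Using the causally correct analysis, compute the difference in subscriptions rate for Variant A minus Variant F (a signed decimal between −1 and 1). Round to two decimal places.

+0.21

The stratified and pooled comparisons disagree (Variant F wins within each device type; Variant A wins overall), so the answer turns on the causal role of device type.
Stratifying would compare variants among sessions the variants themselves sorted into device type groups — a form of selection on an intermediate. The unconditioned pooled rates give the total causal effect.
The causal difference is the pooled difference: 0.381 − 0.175 = +0.206.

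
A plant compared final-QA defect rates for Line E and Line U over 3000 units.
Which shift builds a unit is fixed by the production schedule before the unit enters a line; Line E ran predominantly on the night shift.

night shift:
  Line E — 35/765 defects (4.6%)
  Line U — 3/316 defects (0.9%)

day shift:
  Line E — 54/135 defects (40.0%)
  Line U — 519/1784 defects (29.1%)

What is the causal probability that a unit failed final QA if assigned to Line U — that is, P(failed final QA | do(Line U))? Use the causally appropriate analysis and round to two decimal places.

Here shift is a common cause — it drives both which line a case falls under and the outcome. The crude comparison mixes populations; the stratum-specific rates are the causally relevant ones.
Standardising Line U to the population shift mix: 0.360·3/316 + 0.640·519/1784 = 0.190.

0.19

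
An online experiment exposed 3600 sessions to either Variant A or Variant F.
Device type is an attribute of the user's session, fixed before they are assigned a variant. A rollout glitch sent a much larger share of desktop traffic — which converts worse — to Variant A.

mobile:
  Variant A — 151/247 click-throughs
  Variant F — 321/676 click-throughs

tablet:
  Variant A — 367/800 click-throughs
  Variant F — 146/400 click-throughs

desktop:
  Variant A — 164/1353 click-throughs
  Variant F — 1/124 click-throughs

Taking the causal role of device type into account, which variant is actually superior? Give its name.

Device type differs across variants for reasons unrelated to any effect of the variant itself, and it separately predicts the outcome — a classic confounder. We must compare within device type levels.
Within each level — mobile: 61.1% vs 47.5%; tablet: 45.9% vs 36.5%; desktop: 12.1% vs 0.8% — Variant A is higher every time.

Variant A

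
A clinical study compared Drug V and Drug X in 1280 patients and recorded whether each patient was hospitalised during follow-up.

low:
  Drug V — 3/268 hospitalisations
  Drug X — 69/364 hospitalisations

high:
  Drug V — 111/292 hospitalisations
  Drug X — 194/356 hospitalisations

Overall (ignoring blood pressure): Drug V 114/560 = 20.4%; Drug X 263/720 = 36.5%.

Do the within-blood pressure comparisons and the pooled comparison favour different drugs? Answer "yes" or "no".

Within each blood pressure level (low 1.1% vs 19.0%; high 38.0% vs 54.5%), Drug V has the lower rate every time. Pooled: 20.4% vs 36.5% — Drug V has the lower rate overall. They agree.

no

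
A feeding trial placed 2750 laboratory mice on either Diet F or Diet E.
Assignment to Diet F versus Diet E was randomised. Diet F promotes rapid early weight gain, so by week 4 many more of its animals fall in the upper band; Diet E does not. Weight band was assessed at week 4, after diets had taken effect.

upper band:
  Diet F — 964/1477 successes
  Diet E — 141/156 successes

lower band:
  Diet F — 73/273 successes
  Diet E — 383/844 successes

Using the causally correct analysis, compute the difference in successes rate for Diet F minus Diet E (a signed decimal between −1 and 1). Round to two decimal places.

Week-4 weight band here is a post-treatment variable shaped by the diet; conditioning on it would introduce bias rather than remove it. The overall comparison is the causal one.
The causal difference is the pooled difference: 0.593 − 0.524 = +0.069.

+0.07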